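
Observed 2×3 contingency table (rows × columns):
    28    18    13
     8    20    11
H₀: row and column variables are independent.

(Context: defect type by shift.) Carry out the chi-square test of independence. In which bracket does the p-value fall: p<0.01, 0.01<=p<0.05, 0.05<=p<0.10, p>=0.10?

p-value bracket: 0.01<=p<0.05

Row totals [59, 39], col totals [36, 38, 24], n=98
χ² = (28−21.67)²/21.67 + (18−22.88)²/22.88 + (13−14.45)²/14.45 + (8−14.33)²/14.33 + (20−15.12)²/15.12 + (11−9.55)²/9.55 = 7.6187
df = 2
p-value (upper-tail) = 0.02216
→ bracket: 0.01<=p<0.05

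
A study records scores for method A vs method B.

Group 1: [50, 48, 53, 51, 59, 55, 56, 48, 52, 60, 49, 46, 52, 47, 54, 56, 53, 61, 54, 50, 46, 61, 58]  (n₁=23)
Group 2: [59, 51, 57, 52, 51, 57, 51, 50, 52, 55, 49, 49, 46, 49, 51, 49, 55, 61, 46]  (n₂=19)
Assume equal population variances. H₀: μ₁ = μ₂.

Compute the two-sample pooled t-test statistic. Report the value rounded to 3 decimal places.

test statistic = 0.645

x̄₁=53.000, s₁=4.700, n₁=23
x̄₂=52.105, s₂=4.175, n₂=19
s_p² = [22·4.700² + 18·4.175²]/40 = 19.9947
SE = √(s_p²·(1/23+1/19)) = 1.3863
t = (53.000−52.105)/1.3863 = 0.6454
df = 40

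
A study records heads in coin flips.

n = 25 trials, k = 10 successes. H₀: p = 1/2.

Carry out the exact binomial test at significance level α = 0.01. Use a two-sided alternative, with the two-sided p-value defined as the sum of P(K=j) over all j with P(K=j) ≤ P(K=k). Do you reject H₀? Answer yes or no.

Exact binomial: n=25, k=10, p₀=1/2=0.5000
P(X=j) = C(n,j)·p₀^j·(1−p₀)^(n−j); p = Σ P(X=j) over j with P(X=j) ≤ P(X=10)
p-value (two-sided) = 0.42436
At α=0.01: p ≥ α → fail to reject H₀

reject H₀: no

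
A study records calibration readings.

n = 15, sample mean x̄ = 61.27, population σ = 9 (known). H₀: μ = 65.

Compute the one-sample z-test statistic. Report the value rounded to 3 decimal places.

SE = σ/√n = 9/√15 = 2.3238
z = (x̄−μ₀)/SE = (61.27−65)/2.3238 = -1.6051

test statistic = -1.605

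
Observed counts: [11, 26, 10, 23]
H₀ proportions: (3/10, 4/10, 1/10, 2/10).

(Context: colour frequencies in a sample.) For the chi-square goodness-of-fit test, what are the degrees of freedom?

degrees of freedom = 3

df = k − 1 = 4 − 1 = 3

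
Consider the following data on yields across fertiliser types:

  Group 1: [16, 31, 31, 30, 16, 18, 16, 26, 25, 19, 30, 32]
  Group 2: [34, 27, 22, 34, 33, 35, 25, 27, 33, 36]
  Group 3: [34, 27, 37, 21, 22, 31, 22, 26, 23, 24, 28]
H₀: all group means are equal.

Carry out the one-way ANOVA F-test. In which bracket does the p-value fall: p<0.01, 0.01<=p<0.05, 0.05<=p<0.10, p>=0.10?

p-value bracket: 0.01<=p<0.05

Group means [24.17, 30.60, 26.82], grand mean 27.000
SSB = Σnᵢ(x̄ᵢ−x̄)² = 226.297; SSW = ΣΣ(x−x̄ᵢ)² = 983.703
MSB = 226.297/2 = 113.1485; MSW = 983.703/30 = 32.7901
F = MSB/MSW = 3.4507
df = (2, 30)
p-value (upper-tail) = 0.04479
→ bracket: 0.01<=p<0.05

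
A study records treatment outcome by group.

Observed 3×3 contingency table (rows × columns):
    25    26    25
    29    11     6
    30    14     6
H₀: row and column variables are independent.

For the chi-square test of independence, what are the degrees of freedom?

degrees of freedom = 4

df = (r−1)(c−1) = (3−1)·(3−1) = 4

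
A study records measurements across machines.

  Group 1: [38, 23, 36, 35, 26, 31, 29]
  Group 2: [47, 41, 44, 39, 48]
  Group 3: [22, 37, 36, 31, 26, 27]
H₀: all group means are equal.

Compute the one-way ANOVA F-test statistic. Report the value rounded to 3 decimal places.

Group means [31.14, 43.80, 29.83], grand mean 34.222
SSB = Σnᵢ(x̄ᵢ−x̄)² = 640.621; SSW = ΣΣ(x−x̄ᵢ)² = 416.490
MSB = 640.621/2 = 320.3103; MSW = 416.490/15 = 27.7660
F = MSB/MSW = 11.5360
df = (2, 15)

test statistic = 11.536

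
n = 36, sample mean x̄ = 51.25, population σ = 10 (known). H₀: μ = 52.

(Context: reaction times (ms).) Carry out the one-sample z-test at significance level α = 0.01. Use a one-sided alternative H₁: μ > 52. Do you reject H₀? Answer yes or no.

reject H₀: no

SE = σ/√n = 10/√36 = 1.6667
z = (x̄−μ₀)/SE = (51.25−52)/1.6667 = -0.4500
p-value (one-sided, H₁ greater) = 0.67364
At α=0.01: p ≥ α → fail to reject H₀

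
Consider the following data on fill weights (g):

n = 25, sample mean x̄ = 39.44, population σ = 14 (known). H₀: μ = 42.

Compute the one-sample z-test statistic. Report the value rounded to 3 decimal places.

SE = σ/√n = 14/√25 = 2.8000
z = (x̄−μ₀)/SE = (39.44−42)/2.8000 = -0.9143

test statistic = -0.914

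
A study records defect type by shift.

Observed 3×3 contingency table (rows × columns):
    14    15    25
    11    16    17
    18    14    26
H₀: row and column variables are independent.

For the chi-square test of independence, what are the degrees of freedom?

degrees of freedom = 4

df = (r−1)(c−1) = (3−1)·(3−1) = 4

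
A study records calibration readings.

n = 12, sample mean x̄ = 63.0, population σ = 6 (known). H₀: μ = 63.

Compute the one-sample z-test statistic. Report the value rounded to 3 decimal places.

SE = σ/√n = 6/√12 = 1.7321
z = (x̄−μ₀)/SE = (63.0−63)/1.7321 = 0.0000

test statistic = 0.000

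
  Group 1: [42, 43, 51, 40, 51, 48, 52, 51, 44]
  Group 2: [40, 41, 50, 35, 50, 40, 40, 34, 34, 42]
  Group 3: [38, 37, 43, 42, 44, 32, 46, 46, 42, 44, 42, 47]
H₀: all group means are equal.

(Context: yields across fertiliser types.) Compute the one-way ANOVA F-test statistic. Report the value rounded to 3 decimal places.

test statistic = 4.287

Group means [46.89, 40.60, 41.92], grand mean 42.935
SSB = Σnᵢ(x̄ᵢ−x̄)² = 207.665; SSW = ΣΣ(x−x̄ᵢ)² = 678.206
MSB = 207.665/2 = 103.8327; MSW = 678.206/28 = 24.2216
F = MSB/MSW = 4.2868
df = (2, 28)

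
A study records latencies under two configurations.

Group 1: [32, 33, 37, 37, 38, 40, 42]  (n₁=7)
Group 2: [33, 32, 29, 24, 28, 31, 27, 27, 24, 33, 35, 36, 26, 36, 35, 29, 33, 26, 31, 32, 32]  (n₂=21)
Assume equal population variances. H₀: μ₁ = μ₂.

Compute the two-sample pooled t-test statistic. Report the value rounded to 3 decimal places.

test statistic = 4.029

x̄₁=37.000, s₁=3.559, n₁=7
x̄₂=30.429, s₂=3.789, n₂=21
s_p² = [6·3.559² + 20·3.789²]/26 = 13.9670
SE = √(s_p²·(1/7+1/21)) = 1.6311
t = (37.000−30.429)/1.6311 = 4.0289
df = 26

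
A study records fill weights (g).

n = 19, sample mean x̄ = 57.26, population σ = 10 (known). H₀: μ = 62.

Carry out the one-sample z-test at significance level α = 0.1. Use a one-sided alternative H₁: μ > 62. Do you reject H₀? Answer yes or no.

SE = σ/√n = 10/√19 = 2.2942
z = (x̄−μ₀)/SE = (57.26−62)/2.2942 = -2.0661
p-value (one-sided, H₁ greater) = 0.98059
At α=0.1: p ≥ α → fail to reject H₀

reject H₀: no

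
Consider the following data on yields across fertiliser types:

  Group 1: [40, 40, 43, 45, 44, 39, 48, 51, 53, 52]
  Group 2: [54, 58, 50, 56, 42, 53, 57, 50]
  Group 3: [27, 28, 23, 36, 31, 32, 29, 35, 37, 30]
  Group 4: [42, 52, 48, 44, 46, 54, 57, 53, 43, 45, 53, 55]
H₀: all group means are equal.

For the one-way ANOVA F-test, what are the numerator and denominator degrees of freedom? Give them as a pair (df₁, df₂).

degrees of freedom = [3, 36]

k = 4 groups, N = 40 total
df = (k−1, N−k) = (4−1, 40−4) = (3, 36)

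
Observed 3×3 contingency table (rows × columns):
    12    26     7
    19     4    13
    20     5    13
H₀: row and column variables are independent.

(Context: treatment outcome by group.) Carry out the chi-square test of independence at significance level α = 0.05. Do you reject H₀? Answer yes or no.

reject H₀: yes

Row totals [45, 36, 38], col totals [51, 35, 33], n=119
χ² = (12−19.29)²/19.29 + (26−13.24)²/13.24 + (7−12.48)²/12.48 + (19−15.43)²/15.43 + (4−10.59)²/10.59 + (13−9.98)²/9.98 + (20−16.29)²/16.29 + (5−11.18)²/11.18 + (13−10.54)²/10.54 = 28.1423
df = 4
p-value (upper-tail) = 0.00001
At α=0.05: p < α → reject H₀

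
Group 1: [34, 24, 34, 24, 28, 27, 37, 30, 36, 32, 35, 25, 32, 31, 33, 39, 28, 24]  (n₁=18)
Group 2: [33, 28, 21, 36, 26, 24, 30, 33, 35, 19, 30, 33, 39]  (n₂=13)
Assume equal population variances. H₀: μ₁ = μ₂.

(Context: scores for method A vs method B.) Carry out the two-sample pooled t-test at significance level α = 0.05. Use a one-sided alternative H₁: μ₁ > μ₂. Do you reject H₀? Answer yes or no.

reject H₀: no

x̄₁=30.722, s₁=4.738, n₁=18
x̄₂=29.769, s₂=5.960, n₂=13
s_p² = [17·4.738² + 12·5.960²]/29 = 27.8593
SE = √(s_p²·(1/18+1/13)) = 1.9211
t = (30.722−29.769)/1.9211 = 0.4961
df = 29
p-value (one-sided, H₁ greater) = 0.31180
At α=0.05: p ≥ α → fail to reject H₀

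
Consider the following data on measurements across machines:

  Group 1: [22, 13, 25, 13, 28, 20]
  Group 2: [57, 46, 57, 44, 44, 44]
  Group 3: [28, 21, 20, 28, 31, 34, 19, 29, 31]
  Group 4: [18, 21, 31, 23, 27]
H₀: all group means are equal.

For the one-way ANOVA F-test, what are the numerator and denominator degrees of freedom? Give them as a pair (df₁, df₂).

degrees of freedom = [3, 22]

k = 4 groups, N = 26 total
df = (k−1, N−k) = (4−1, 26−4) = (3, 22)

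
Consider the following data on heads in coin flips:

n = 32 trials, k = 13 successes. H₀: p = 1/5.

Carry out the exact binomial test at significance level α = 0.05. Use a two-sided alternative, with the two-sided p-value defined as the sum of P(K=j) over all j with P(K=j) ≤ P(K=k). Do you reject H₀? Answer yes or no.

Exact binomial: n=32, k=13, p₀=1/5=0.2000
P(X=j) = C(n,j)·p₀^j·(1−p₀)^(n−j); p = Σ P(X=j) over j with P(X=j) ≤ P(X=13)
p-value (two-sided) = 0.00685
At α=0.05: p < α → reject H₀

reject H₀: yes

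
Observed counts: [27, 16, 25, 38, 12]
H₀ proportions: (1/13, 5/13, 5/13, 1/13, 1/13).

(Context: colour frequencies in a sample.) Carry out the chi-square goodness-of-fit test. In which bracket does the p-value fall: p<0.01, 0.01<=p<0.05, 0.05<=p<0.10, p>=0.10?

n = 118; E_i = n·p_i = [9.08, 45.38, 45.38, 9.08, 9.08]
χ² = (27−9.08)²/9.08 + (16−45.38)²/45.38 + (25−45.38)²/45.38 + (38−9.08)²/9.08 + (12−9.08)²/9.08 = 156.6746
df = 4
p-value (upper-tail) = 0.00000
→ bracket: p<0.01

p-value bracket: p<0.01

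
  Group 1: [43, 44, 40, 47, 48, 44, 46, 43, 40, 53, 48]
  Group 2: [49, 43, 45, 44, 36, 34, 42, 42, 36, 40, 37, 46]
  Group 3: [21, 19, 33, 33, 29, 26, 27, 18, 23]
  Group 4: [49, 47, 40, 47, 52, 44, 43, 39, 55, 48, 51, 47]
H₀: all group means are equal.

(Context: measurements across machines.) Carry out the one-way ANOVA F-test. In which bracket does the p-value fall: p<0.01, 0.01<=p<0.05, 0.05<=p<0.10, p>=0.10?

p-value bracket: p<0.01

Group means [45.09, 41.17, 25.44, 46.83], grand mean 40.477
SSB = Σnᵢ(x̄ᵢ−x̄)² = 2758.513; SSW = ΣΣ(x−x̄ᵢ)² = 882.465
MSB = 2758.513/3 = 919.5042; MSW = 882.465/40 = 22.0616
F = MSB/MSW = 41.6789
df = (3, 40)
p-value (upper-tail) = 0.00000
→ bracket: p<0.01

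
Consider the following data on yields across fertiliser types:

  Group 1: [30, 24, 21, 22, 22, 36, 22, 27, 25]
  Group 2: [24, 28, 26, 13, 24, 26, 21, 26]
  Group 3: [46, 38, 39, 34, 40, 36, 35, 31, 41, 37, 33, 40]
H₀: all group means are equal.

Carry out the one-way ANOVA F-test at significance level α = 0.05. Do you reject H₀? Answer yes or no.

reject H₀: yes

Group means [25.44, 23.50, 37.50], grand mean 29.897
SSB = Σnᵢ(x̄ᵢ−x̄)² = 1199.467; SSW = ΣΣ(x−x̄ᵢ)² = 531.222
MSB = 1199.467/2 = 599.7337; MSW = 531.222/26 = 20.4316
F = MSB/MSW = 29.3532
df = (2, 26)
p-value (upper-tail) = 0.00000
At α=0.05: p < α → reject H₀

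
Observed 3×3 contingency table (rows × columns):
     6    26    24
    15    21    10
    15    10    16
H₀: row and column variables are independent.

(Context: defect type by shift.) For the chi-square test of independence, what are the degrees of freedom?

degrees of freedom = 4

df = (r−1)(c−1) = (3−1)·(3−1) = 4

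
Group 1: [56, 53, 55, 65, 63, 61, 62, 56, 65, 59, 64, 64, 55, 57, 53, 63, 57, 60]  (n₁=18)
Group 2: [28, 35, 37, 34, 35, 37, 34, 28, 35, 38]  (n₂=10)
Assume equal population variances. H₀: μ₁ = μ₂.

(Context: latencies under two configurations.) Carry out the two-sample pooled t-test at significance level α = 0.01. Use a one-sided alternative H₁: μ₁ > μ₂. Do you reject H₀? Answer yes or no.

reject H₀: yes

x̄₁=59.333, s₁=4.173, n₁=18
x̄₂=34.100, s₂=3.479, n₂=10
s_p² = [17·4.173² + 9·3.479²]/26 = 15.5731
SE = √(s_p²·(1/18+1/10)) = 1.5564
t = (59.333−34.100)/1.5564 = 16.2123
df = 26
p-value (one-sided, H₁ greater) = 0.00000
At α=0.01: p < α → reject H₀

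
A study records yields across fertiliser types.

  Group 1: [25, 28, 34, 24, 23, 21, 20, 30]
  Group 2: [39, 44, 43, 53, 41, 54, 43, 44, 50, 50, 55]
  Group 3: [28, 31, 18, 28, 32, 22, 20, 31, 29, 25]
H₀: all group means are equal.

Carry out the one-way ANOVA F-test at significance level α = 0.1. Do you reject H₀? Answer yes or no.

Group means [25.62, 46.91, 26.40], grand mean 33.966
SSB = Σnᵢ(x̄ᵢ−x̄)² = 2971.781; SSW = ΣΣ(x−x̄ᵢ)² = 693.184
MSB = 2971.781/2 = 1485.8907; MSW = 693.184/26 = 26.6609
F = MSB/MSW = 55.7329
df = (2, 26)
p-value (upper-tail) = 0.00000
At α=0.1: p < α → reject H₀

reject H₀: yes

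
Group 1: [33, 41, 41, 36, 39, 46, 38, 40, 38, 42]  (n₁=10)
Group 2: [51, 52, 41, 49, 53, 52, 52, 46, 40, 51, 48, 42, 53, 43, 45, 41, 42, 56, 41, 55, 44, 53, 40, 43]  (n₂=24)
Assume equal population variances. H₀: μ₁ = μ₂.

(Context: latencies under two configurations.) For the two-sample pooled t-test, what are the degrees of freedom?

degrees of freedom = 32

df = n₁ + n₂ − 2 = 10 + 24 − 2 = 32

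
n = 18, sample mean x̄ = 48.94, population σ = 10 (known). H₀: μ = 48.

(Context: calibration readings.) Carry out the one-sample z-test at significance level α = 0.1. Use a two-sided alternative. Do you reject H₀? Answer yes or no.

reject H₀: no

SE = σ/√n = 10/√18 = 2.3570
z = (x̄−μ₀)/SE = (48.94−48)/2.3570 = 0.3988
p-value (two-sided) = 0.69003
At α=0.1: p ≥ α → fail to reject H₀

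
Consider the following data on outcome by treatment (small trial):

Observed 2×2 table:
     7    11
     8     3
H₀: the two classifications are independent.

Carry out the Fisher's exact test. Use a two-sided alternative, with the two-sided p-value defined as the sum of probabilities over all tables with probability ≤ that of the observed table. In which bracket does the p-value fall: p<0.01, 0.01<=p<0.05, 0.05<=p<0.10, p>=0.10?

p-value bracket: p>=0.10

Margins: r₁=18, r₂=11, c₁=15, c₂=14, n=29
p_obs = C(18,7)·C(11,8)/C(29,15); sum pmf over tables with pmf ≤ p_obs
p-value (two-sided) = 0.12814
→ bracket: p>=0.10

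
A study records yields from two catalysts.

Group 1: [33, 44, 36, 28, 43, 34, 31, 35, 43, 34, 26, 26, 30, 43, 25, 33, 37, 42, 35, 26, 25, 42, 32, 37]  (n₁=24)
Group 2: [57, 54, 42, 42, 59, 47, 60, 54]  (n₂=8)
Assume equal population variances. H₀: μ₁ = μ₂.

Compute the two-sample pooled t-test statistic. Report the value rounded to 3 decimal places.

test statistic = -6.625

x̄₁=34.167, s₁=6.308, n₁=24
x̄₂=51.875, s₂=7.279, n₂=8
s_p² = [23·6.308² + 7·7.279²]/30 = 42.8736
SE = √(s_p²·(1/24+1/8)) = 2.6731
t = (34.167−51.875)/2.6731 = -6.6246
df = 30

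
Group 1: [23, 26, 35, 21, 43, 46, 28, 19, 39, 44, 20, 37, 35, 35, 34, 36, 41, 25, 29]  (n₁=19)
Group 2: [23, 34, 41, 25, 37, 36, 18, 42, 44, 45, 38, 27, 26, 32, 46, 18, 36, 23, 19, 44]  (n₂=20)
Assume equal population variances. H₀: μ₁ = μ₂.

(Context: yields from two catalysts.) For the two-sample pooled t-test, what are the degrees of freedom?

df = n₁ + n₂ − 2 = 19 + 20 − 2 = 37

degrees of freedom = 37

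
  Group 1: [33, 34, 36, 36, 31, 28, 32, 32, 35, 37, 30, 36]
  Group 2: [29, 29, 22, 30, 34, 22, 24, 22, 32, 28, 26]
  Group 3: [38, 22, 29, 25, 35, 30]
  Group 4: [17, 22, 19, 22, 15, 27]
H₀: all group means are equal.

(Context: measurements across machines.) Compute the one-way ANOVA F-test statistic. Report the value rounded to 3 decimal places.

test statistic = 13.803

Group means [33.33, 27.09, 29.83, 20.33], grand mean 28.543
SSB = Σnᵢ(x̄ᵢ−x̄)² = 712.943; SSW = ΣΣ(x−x̄ᵢ)² = 533.742
MSB = 712.943/3 = 237.6478; MSW = 533.742/31 = 17.2175
F = MSB/MSW = 13.8027
df = (3, 31)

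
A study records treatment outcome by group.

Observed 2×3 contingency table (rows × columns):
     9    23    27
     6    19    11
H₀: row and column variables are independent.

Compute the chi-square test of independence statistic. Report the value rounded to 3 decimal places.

Row totals [59, 36], col totals [15, 42, 38], n=95
χ² = (9−9.32)²/9.32 + (23−26.08)²/26.08 + (27−23.60)²/23.60 + (6−5.68)²/5.68 + (19−15.92)²/15.92 + (11−14.40)²/14.40 = 2.2832
df = 2

test statistic = 2.283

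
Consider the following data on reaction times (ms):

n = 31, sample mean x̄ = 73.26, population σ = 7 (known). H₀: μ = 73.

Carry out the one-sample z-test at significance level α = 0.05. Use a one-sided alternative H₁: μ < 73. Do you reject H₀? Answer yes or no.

reject H₀: no

SE = σ/√n = 7/√31 = 1.2572
z = (x̄−μ₀)/SE = (73.26−73)/1.2572 = 0.2068
p-value (one-sided, H₁ less) = 0.58192
At α=0.05: p ≥ α → fail to reject H₀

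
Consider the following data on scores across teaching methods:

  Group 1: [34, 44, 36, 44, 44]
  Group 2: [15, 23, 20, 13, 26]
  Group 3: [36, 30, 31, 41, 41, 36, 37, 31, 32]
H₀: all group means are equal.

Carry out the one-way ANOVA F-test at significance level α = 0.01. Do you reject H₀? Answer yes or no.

Group means [40.40, 19.40, 35.00], grand mean 32.316
SSB = Σnᵢ(x̄ᵢ−x̄)² = 1225.705; SSW = ΣΣ(x−x̄ᵢ)² = 360.400
MSB = 1225.705/2 = 612.8526; MSW = 360.400/16 = 22.5250
F = MSB/MSW = 27.2077
df = (2, 16)
p-value (upper-tail) = 0.00001
At α=0.01: p < α → reject H₀

reject H₀: yes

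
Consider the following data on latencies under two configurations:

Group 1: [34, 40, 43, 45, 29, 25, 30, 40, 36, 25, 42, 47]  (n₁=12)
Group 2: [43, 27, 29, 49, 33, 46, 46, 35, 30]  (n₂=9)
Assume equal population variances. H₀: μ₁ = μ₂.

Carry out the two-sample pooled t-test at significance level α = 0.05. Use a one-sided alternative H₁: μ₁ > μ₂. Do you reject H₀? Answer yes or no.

reject H₀: no

x̄₁=36.333, s₁=7.679, n₁=12
x̄₂=37.556, s₂=8.457, n₂=9
s_p² = [11·7.679² + 8·8.457²]/19 = 64.2573
SE = √(s_p²·(1/12+1/9)) = 3.5348
t = (36.333−37.556)/3.5348 = -0.3458
df = 19
p-value (one-sided, H₁ greater) = 0.63334
At α=0.05: p ≥ α → fail to reject H₀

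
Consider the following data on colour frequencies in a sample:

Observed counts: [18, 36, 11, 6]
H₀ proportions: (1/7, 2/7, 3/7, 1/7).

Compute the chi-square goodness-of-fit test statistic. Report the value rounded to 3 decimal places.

test statistic = 32.357

n = 71; E_i = n·p_i = [10.14, 20.29, 30.43, 10.14]
χ² = (18−10.14)²/10.14 + (36−20.29)²/20.29 + (11−30.43)²/30.43 + (6−10.14)²/10.14 = 32.3568
df = 3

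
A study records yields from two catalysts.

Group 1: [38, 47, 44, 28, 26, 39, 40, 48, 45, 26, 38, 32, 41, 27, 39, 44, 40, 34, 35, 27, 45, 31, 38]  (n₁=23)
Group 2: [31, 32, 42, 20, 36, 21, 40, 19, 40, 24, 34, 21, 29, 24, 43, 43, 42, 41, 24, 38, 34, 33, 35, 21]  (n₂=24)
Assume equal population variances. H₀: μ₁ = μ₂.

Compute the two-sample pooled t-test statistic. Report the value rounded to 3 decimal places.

test statistic = 2.255

x̄₁=37.043, s₁=7.035, n₁=23
x̄₂=31.958, s₂=8.338, n₂=24
s_p² = [22·7.035² + 23·8.338²]/45 = 59.7314
SE = √(s_p²·(1/23+1/24)) = 2.2552
t = (37.043−31.958)/2.2552 = 2.2549
df = 45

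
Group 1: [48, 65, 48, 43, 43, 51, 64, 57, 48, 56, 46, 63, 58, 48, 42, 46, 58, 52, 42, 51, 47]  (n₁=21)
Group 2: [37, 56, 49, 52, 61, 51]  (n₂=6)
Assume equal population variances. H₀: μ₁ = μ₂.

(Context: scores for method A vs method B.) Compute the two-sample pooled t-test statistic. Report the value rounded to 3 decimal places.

test statistic = 0.069

x̄₁=51.238, s₁=7.279, n₁=21
x̄₂=51.000, s₂=8.075, n₂=6
s_p² = [20·7.279² + 5·8.075²]/25 = 55.4324
SE = √(s_p²·(1/21+1/6)) = 3.4465
t = (51.238−51.000)/3.4465 = 0.0691
df = 25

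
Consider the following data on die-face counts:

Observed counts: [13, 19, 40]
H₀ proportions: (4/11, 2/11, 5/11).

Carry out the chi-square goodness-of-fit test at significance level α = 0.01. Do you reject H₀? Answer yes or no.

reject H₀: yes

n = 72; E_i = n·p_i = [26.18, 13.09, 32.73]
χ² = (13−26.18)²/26.18 + (19−13.09)²/13.09 + (40−32.73)²/32.73 = 10.9201
df = 2
p-value (upper-tail) = 0.00425
At α=0.01: p < α → reject H₀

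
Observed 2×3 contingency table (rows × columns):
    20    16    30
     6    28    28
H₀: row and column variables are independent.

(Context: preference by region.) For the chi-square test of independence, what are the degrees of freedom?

degrees of freedom = 2

df = (r−1)(c−1) = (2−1)·(3−1) = 2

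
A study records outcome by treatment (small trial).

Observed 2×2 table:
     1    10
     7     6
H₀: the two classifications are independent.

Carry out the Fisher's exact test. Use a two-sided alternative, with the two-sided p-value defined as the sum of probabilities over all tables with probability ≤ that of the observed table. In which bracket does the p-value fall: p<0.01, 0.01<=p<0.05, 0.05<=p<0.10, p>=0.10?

p-value bracket: 0.01<=p<0.05

Margins: r₁=11, r₂=13, c₁=8, c₂=16, n=24
p_obs = C(11,1)·C(13,7)/C(24,8); sum pmf over tables with pmf ≤ p_obs
p-value (two-sided) = 0.03347
→ bracket: 0.01<=p<0.05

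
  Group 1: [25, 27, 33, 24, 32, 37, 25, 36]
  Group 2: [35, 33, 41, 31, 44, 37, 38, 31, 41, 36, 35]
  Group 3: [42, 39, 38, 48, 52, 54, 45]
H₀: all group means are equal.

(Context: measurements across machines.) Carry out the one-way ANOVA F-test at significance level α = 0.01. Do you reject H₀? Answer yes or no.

Group means [29.88, 36.55, 45.43], grand mean 36.885
SSB = Σnᵢ(x̄ᵢ−x̄)² = 905.337; SSW = ΣΣ(x−x̄ᵢ)² = 601.317
MSB = 905.337/2 = 452.6686; MSW = 601.317/23 = 26.1442
F = MSB/MSW = 17.3143
df = (2, 23)
p-value (upper-tail) = 0.00003
At α=0.01: p < α → reject H₀

reject H₀: yes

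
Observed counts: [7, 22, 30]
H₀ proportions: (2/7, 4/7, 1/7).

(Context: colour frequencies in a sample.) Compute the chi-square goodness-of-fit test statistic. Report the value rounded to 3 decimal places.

n = 59; E_i = n·p_i = [16.86, 33.71, 8.43]
χ² = (7−16.86)²/16.86 + (22−33.71)²/33.71 + (30−8.43)²/8.43 = 65.0424
df = 2

test statistic = 65.042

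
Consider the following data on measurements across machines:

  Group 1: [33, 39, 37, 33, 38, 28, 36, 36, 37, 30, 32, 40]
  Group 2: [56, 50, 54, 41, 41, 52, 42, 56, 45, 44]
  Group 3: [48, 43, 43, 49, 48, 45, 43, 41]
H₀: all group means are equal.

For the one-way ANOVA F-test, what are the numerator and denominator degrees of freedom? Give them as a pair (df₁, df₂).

k = 3 groups, N = 30 total
df = (k−1, N−k) = (3−1, 30−3) = (2, 27)

degrees of freedom = [2, 27]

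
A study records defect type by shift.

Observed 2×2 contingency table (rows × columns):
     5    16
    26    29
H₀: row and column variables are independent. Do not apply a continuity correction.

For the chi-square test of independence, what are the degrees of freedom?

df = (r−1)(c−1) = (2−1)·(2−1) = 1

degrees of freedom = 1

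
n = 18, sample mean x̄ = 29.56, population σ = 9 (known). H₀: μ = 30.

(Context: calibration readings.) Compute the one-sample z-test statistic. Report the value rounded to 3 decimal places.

SE = σ/√n = 9/√18 = 2.1213
z = (x̄−μ₀)/SE = (29.56−30)/2.1213 = -0.2074

test statistic = -0.207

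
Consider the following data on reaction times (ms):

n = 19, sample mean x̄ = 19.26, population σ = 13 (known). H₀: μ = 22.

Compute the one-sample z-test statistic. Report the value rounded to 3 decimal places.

test statistic = -0.919

SE = σ/√n = 13/√19 = 2.9824
z = (x̄−μ₀)/SE = (19.26−22)/2.9824 = -0.9187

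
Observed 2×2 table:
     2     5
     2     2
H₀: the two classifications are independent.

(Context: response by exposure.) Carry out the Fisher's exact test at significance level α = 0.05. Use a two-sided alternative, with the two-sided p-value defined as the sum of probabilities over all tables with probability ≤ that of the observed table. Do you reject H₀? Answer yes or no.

Margins: r₁=7, r₂=4, c₁=4, c₂=7, n=11
p_obs = C(7,2)·C(4,2)/C(11,4); sum pmf over tables with pmf ≤ p_obs
p-value (two-sided) = 0.57576
At α=0.05: p ≥ α → fail to reject H₀

reject H₀: no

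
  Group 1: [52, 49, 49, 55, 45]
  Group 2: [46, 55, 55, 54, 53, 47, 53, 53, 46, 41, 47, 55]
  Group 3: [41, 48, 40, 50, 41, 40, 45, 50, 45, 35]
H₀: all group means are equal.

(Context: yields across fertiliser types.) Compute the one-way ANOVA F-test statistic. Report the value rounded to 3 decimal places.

Group means [50.00, 50.42, 43.50], grand mean 47.778
SSB = Σnᵢ(x̄ᵢ−x̄)² = 291.250; SSW = ΣΣ(x−x̄ᵢ)² = 521.417
MSB = 291.250/2 = 145.6250; MSW = 521.417/24 = 21.7257
F = MSB/MSW = 6.7029
df = (2, 24)

test statistic = 6.703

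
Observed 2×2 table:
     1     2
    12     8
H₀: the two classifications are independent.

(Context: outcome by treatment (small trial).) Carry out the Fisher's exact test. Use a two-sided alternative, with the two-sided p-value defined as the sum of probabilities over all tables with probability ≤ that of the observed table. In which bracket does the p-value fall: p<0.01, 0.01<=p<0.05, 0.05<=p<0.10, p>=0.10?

p-value bracket: p>=0.10

Margins: r₁=3, r₂=20, c₁=13, c₂=10, n=23
p_obs = C(3,1)·C(20,12)/C(23,13); sum pmf over tables with pmf ≤ p_obs
p-value (two-sided) = 0.55957
→ bracket: p>=0.10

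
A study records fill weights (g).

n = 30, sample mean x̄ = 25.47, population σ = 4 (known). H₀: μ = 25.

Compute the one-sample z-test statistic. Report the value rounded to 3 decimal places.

test statistic = 0.644

SE = σ/√n = 4/√30 = 0.7303
z = (x̄−μ₀)/SE = (25.47−25)/0.7303 = 0.6436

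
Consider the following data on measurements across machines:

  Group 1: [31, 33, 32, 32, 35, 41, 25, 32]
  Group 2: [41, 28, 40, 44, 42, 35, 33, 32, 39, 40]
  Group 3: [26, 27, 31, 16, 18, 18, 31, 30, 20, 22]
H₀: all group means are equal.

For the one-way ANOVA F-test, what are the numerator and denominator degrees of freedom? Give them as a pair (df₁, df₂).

degrees of freedom = [2, 25]

k = 3 groups, N = 28 total
df = (k−1, N−k) = (3−1, 28−3) = (2, 25)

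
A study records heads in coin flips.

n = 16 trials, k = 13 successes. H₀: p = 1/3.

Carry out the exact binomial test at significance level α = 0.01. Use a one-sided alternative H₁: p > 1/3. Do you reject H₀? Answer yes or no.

Exact binomial: n=16, k=13, p₀=1/3=0.3333
P(X≥13) from Σ C(n,i)·p₀^i·(1−p₀)^(n−i)
p-value (one-sided, H₁ greater) = 0.00012
At α=0.01: p < α → reject H₀

reject H₀: yes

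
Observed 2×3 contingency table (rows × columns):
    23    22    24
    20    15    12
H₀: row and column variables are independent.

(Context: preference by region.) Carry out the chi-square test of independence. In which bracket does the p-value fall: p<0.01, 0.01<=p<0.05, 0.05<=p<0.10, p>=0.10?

Row totals [69, 47], col totals [43, 37, 36], n=116
χ² = (23−25.58)²/25.58 + (22−22.01)²/22.01 + (24−21.41)²/21.41 + (20−17.42)²/17.42 + (15−14.99)²/14.99 + (12−14.59)²/14.59 = 1.4120
df = 2
p-value (upper-tail) = 0.49361
→ bracket: p>=0.10

p-value bracket: p>=0.10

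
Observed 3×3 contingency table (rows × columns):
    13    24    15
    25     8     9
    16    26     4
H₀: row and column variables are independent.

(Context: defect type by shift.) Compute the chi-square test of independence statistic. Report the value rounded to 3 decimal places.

Row totals [52, 42, 46], col totals [54, 58, 28], n=140
χ² = (13−20.06)²/20.06 + (24−21.54)²/21.54 + (15−10.40)²/10.40 + (25−16.20)²/16.20 + (8−17.40)²/17.40 + (9−8.40)²/8.40 + (16−17.74)²/17.74 + (26−19.06)²/19.06 + (4−9.20)²/9.20 = 20.3389
df = 4

test statistic = 20.339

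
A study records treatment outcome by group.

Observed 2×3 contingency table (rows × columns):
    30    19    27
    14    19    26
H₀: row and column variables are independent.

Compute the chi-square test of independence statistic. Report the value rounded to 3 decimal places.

Row totals [76, 59], col totals [44, 38, 53], n=135
χ² = (30−24.77)²/24.77 + (19−21.39)²/21.39 + (27−29.84)²/29.84 + (14−19.23)²/19.23 + (19−16.61)²/16.61 + (26−23.16)²/23.16 = 3.7559
df = 2

test statistic = 3.756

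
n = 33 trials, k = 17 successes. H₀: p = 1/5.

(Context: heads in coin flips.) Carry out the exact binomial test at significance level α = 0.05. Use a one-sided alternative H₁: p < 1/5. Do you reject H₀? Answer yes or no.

Exact binomial: n=33, k=17, p₀=1/5=0.2000
P(X≤17) from Σ C(n,i)·p₀^i·(1−p₀)^(n−i)
p-value (one-sided, H₁ less) = 0.99999
At α=0.05: p ≥ α → fail to reject H₀

reject H₀: no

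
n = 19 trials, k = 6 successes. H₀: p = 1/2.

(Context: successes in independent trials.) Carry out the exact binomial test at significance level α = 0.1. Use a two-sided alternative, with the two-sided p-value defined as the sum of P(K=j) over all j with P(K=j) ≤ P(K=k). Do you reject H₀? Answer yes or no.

reject H₀: no

Exact binomial: n=19, k=6, p₀=1/2=0.5000
P(X=j) = C(n,j)·p₀^j·(1−p₀)^(n−j); p = Σ P(X=j) over j with P(X=j) ≤ P(X=6)
p-value (two-sided) = 0.16707
At α=0.1: p ≥ α → fail to reject H₀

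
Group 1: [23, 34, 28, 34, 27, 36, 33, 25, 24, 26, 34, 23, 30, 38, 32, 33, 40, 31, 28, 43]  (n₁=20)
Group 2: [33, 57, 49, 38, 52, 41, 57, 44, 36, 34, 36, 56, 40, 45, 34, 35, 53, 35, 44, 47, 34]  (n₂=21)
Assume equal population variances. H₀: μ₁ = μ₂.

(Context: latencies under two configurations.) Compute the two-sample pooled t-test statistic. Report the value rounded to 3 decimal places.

test statistic = -5.236

x̄₁=31.100, s₁=5.656, n₁=20
x̄₂=42.857, s₂=8.386, n₂=21
s_p² = [19·5.656² + 20·8.386²]/39 = 51.6505
SE = √(s_p²·(1/20+1/21)) = 2.2455
t = (31.100−42.857)/2.2455 = -5.2360
df = 39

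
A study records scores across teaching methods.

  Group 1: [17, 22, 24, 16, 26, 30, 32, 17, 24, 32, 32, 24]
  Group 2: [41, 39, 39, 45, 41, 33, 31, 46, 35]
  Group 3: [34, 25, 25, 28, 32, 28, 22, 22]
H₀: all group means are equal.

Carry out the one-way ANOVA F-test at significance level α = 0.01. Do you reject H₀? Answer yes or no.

Group means [24.67, 38.89, 27.00], grand mean 29.724
SSB = Σnᵢ(x̄ᵢ−x̄)² = 1122.238; SSW = ΣΣ(x−x̄ᵢ)² = 735.556
MSB = 1122.238/2 = 561.1188; MSW = 735.556/26 = 28.2906
F = MSB/MSW = 19.8341
df = (2, 26)
p-value (upper-tail) = 0.00001
At α=0.01: p < α → reject H₀

reject H₀: yes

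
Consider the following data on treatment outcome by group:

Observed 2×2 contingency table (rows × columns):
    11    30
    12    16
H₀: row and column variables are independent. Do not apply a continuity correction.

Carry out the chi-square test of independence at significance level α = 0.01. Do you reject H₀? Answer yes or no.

Row totals [41, 28], col totals [23, 46], n=69
χ² = (11−13.67)²/13.67 + (30−27.33)²/27.33 + (12−9.33)²/9.33 + (16−18.67)²/18.67 = 1.9233
df = 1
p-value (upper-tail) = 0.16549
At α=0.01: p ≥ α → fail to reject H₀

reject H₀: no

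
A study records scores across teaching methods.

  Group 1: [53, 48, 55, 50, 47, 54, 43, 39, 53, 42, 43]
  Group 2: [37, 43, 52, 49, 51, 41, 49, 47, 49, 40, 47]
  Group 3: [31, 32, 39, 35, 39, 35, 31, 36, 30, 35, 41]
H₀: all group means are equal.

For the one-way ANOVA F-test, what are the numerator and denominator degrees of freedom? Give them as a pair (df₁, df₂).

k = 3 groups, N = 33 total
df = (k−1, N−k) = (3−1, 33−3) = (2, 30)

degrees of freedom = [2, 30]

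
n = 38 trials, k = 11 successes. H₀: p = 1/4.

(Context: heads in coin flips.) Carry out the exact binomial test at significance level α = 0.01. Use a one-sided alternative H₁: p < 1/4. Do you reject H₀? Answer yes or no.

Exact binomial: n=38, k=11, p₀=1/4=0.2500
P(X≤11) from Σ C(n,i)·p₀^i·(1−p₀)^(n−i)
p-value (one-sided, H₁ less) = 0.77722
At α=0.01: p ≥ α → fail to reject H₀

reject H₀: no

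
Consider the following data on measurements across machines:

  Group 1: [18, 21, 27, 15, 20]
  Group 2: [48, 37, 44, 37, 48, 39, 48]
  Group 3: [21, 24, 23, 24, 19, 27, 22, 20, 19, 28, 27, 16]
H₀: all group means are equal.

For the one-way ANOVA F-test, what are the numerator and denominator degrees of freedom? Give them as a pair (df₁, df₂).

degrees of freedom = [2, 21]

k = 3 groups, N = 24 total
df = (k−1, N−k) = (3−1, 24−3) = (2, 21)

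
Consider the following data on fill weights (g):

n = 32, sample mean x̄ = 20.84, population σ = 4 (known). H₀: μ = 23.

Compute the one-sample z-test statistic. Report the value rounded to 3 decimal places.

SE = σ/√n = 4/√32 = 0.7071
z = (x̄−μ₀)/SE = (20.84−23)/0.7071 = -3.0547

test statistic = -3.055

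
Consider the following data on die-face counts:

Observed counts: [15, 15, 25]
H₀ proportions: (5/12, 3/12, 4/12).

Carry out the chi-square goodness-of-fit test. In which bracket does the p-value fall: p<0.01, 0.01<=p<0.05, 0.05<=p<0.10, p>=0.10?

p-value bracket: 0.05<=p<0.10

n = 55; E_i = n·p_i = [22.92, 13.75, 18.33]
χ² = (15−22.92)²/22.92 + (15−13.75)²/13.75 + (25−18.33)²/18.33 = 5.2727
df = 2
p-value (upper-tail) = 0.07162
→ bracket: 0.05<=p<0.10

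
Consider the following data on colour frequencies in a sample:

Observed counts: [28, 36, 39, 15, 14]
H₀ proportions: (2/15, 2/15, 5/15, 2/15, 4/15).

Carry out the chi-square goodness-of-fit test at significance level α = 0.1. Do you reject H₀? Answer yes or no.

n = 132; E_i = n·p_i = [17.60, 17.60, 44.00, 17.60, 35.20]
χ² = (28−17.60)²/17.60 + (36−17.60)²/17.60 + (39−44.00)²/44.00 + (15−17.60)²/17.60 + (14−35.20)²/35.20 = 39.1023
df = 4
p-value (upper-tail) = 0.00000
At α=0.1: p < α → reject H₀

reject H₀: yes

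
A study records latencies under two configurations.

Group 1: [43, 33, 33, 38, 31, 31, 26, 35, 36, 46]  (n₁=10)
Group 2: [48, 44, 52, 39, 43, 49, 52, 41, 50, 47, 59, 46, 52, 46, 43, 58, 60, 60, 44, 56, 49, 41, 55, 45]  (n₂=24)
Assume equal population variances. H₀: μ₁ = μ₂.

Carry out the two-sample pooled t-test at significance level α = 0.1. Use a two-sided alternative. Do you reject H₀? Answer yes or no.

x̄₁=35.200, s₁=5.922, n₁=10
x̄₂=49.125, s₂=6.340, n₂=24
s_p² = [9·5.922² + 23·6.340²]/32 = 38.7570
SE = √(s_p²·(1/10+1/24)) = 2.3432
t = (35.200−49.125)/2.3432 = -5.9427
df = 32
p-value (two-sided) = 0.00000
At α=0.1: p < α → reject H₀

reject H₀: yes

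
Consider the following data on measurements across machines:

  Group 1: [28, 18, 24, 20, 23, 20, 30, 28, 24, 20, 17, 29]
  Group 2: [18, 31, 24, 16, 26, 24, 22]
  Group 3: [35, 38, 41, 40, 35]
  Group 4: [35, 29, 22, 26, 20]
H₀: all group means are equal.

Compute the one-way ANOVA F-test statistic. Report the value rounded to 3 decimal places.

test statistic = 12.805

Group means [23.42, 23.00, 37.80, 26.40], grand mean 26.310
SSB = Σnᵢ(x̄ᵢ−x̄)² = 837.290; SSW = ΣΣ(x−x̄ᵢ)² = 544.917
MSB = 837.290/3 = 279.0967; MSW = 544.917/25 = 21.7967
F = MSB/MSW = 12.8046
df = (3, 25)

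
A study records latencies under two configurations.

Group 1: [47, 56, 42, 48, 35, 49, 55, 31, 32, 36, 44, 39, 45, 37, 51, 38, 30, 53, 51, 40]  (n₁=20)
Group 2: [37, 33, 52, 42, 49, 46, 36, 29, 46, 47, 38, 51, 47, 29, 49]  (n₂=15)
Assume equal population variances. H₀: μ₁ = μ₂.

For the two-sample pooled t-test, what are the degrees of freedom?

df = n₁ + n₂ − 2 = 20 + 15 − 2 = 33

degrees of freedom = 33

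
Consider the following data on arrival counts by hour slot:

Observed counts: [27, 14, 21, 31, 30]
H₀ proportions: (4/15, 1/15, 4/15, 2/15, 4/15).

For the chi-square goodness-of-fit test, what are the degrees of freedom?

df = k − 1 = 5 − 1 = 4

degrees of freedom = 4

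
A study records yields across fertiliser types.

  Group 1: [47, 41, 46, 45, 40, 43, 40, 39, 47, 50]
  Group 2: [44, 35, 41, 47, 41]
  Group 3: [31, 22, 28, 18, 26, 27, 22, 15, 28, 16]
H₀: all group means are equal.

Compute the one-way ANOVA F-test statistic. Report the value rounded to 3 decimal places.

test statistic = 53.769

Group means [43.80, 41.60, 23.30], grand mean 35.160
SSB = Σnᵢ(x̄ᵢ−x̄)² = 2360.460; SSW = ΣΣ(x−x̄ᵢ)² = 482.900
MSB = 2360.460/2 = 1180.2300; MSW = 482.900/22 = 21.9500
F = MSB/MSW = 53.7690
df = (2, 22)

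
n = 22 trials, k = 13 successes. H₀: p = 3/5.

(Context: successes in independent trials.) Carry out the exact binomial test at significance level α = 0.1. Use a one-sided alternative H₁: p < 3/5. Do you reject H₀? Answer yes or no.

reject H₀: no

Exact binomial: n=22, k=13, p₀=3/5=0.6000
P(X≤13) from Σ C(n,i)·p₀^i·(1−p₀)^(n−i)
p-value (one-sided, H₁ less) = 0.54595
At α=0.1: p ≥ α → fail to reject H₀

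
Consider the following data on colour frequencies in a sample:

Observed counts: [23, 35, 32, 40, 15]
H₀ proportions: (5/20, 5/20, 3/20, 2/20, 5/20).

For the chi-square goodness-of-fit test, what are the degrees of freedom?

df = k − 1 = 5 − 1 = 4

degrees of freedom = 4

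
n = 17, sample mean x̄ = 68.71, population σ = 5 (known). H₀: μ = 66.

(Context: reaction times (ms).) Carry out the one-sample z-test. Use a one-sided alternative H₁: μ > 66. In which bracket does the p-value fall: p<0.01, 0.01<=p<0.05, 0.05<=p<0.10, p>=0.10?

SE = σ/√n = 5/√17 = 1.2127
z = (x̄−μ₀)/SE = (68.71−66)/1.2127 = 2.2347
p-value (one-sided, H₁ greater) = 0.01272
→ bracket: 0.01<=p<0.05

p-value bracket: 0.01<=p<0.05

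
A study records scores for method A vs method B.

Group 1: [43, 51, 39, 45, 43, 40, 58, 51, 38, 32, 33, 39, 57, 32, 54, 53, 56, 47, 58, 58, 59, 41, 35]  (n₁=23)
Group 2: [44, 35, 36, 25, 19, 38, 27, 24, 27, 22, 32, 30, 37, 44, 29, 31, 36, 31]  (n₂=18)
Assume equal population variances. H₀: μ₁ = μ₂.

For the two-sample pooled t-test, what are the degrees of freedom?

df = n₁ + n₂ − 2 = 23 + 18 − 2 = 39

degrees of freedom = 39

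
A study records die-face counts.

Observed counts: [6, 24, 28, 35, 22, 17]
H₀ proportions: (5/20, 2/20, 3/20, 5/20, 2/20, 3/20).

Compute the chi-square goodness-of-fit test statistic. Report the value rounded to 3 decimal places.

test statistic = 40.707

n = 132; E_i = n·p_i = [33.00, 13.20, 19.80, 33.00, 13.20, 19.80]
χ² = (6−33.00)²/33.00 + (24−13.20)²/13.20 + (28−19.80)²/19.80 + (35−33.00)²/33.00 + (22−13.20)²/13.20 + (17−19.80)²/19.80 = 40.7071
df = 5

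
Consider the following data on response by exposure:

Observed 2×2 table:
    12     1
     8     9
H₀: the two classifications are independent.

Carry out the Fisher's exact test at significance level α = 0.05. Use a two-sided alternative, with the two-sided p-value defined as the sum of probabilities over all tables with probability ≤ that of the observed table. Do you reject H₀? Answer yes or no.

reject H₀: yes

Margins: r₁=13, r₂=17, c₁=20, c₂=10, n=30
p_obs = C(13,12)·C(17,8)/C(30,20); sum pmf over tables with pmf ≤ p_obs
p-value (two-sided) = 0.01741
At α=0.05: p < α → reject H₀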